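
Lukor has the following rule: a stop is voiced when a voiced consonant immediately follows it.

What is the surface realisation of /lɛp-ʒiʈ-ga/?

[lɛbʒiɖga]

/p/ is a voiceless bilabial stop. The following trigger /ʒ/ is voiced, so /p/ must become voiced as well.
Changing only its voicing to voiced gives [b] — the voiced bilabial stop.
At the second juncture, /ʈ/ likewise becomes [ɖ] adjacent to /g/.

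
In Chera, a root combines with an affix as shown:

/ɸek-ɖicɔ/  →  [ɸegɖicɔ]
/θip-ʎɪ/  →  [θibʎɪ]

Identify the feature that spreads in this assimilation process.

voicing

The segment that alternates is /k/, which surfaces as [g] when adjacent to /ɖ/.
The change voiceless → voiced matches the voicing of the following /ɖ/, identifying this as voicing assimilation.
Checking the remaining alternation: /p/ → [b] before /ʎ/ (voiceless → voiced, matching voiced) — only voicing changes, and always toward the following segment.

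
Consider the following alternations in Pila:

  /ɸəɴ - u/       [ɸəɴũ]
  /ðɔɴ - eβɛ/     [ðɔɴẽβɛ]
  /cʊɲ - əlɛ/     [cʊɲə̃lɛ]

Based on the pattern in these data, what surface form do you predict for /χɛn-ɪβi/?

[χɛnɪ̃βi]

The data show progressive nasality assimilation (vowel nasalisation): /u/ → [ũ] after /ɴ/; /e/ → [ẽ] after /ɴ/; /ə/ → [ə̃] after /ɲ/ — a vowel is nasalised by an immediately preceding nasal consonant.
/ɪ/ sits next to the nasal /n/ and is therefore nasalised to [ɪ̃].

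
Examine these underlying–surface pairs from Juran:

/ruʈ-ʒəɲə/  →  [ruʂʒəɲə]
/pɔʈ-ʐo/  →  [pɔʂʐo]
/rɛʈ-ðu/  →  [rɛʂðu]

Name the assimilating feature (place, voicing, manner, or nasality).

Underlying /ʈ/ is realised as [ʂ] next to /ʒ/; /ʒ/ itself does not change.
The change stop → fricative matches the manner of the following /ʒ/, identifying this as manner assimilation.
The other alternating forms pattern the same way: /ʈ/ → [ʂ] before /ʐ/ (stop → fricative, matching a fricative); /ʈ/ → [ʂ] before /ð/ (stop → fricative, matching a fricative) — only manner changes, and always toward the following segment.

manner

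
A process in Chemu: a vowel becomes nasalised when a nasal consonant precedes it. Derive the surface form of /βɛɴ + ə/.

[βɛɴə̃]

/ə/ sits next to the nasal /ɴ/ and is therefore nasalised to [ə̃].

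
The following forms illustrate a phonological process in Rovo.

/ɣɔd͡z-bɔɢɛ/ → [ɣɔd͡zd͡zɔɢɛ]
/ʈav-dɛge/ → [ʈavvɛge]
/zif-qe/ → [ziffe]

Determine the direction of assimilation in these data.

progressive

Comparing underlying and surface forms, /b/ → [d͡z] is the alternation; the neighbouring /d͡z/ is constant.
The output [d͡z] is identical to the trigger /d͡z/ — every feature (place, manner, voicing) has been copied — so this is total assimilation.
The other forms behave the same way: /d/ → [v] after /v/; /q/ → [f] after /f/ — in each case the output is a copy of the preceding consonant.
Since the segment that changes follows the conditioning segment, the assimilation is progressive.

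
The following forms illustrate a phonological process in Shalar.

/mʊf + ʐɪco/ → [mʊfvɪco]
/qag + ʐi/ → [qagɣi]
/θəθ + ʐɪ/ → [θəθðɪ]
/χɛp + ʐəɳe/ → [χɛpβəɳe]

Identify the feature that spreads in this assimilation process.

place

Comparing underlying and surface forms, /ʐ/ → [v] is the alternation; the neighbouring /f/ is constant.
/ʐ/ is retroflex while /f/ is labiodental; the output [v] is labiodental, matching the trigger — so the feature that spreads is place.
The other alternating forms pattern the same way: /ʐ/ → [ɣ] after /g/ (retroflex → velar, matching velar); /ʐ/ → [ð] after /θ/ (retroflex → dental, matching dental); /ʐ/ → [β] after /p/ (retroflex → bilabial, matching bilabial) — only place changes, and always toward the preceding segment.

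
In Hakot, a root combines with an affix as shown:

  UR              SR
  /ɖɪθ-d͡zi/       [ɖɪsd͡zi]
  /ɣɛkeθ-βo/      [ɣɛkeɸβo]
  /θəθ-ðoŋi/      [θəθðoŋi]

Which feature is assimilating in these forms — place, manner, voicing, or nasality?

place

The segment that alternates is /θ/, which surfaces as [s] when adjacent to /d͡z/.
/θ/ is dental while /d͡z/ is alveolar; the output [s] is alveolar, matching the trigger — so the feature that spreads is place.
The same holds elsewhere in the data: /θ/ → [ɸ] before /β/ (dental → bilabial, matching bilabial) — only place changes, and always toward the following segment.
Nothing changes in [θəθðoŋi]: there the adjacent consonants already agree in place (/θ/ and /ð/ are both dental), so this form is consistent with the same rule.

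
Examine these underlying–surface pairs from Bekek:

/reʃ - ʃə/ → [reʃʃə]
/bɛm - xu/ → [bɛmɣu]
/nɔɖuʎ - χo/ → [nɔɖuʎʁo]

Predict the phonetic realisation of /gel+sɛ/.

The data show progressive voicing assimilation: /x/ → [ɣ] after /m/; /χ/ → [ʁ] after /ʎ/. In each pair only voicing changes, matching the preceding consonant, while place and manner stay constant.
Nothing changes in [reʃʃə]: there the adjacent consonants already agree in voicing (/ʃ/ and /ʃ/ are both voiceless), so this form is consistent with the same rule.
The rule targets /s/ (voiceless alveolar fricative), which sits after the trigger /l/ (voiced).
The voiced alveolar fricative is [z], so /s/ → [z].

[gelzɛ]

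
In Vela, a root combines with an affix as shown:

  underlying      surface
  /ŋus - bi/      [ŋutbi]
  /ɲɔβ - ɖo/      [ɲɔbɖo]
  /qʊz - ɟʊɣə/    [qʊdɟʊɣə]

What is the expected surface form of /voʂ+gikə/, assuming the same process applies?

The data show regressive manner assimilation: /s/ → [t] before /b/; /β/ → [b] before /ɖ/; /z/ → [d] before /ɟ/. In each pair only manner changes, matching the following consonant, while place and voice stay constant.
The rule targets /ʂ/ (voiceless retroflex fricative), which sits before the trigger /g/ (stop).
Changing only its manner to stop gives [ʈ] — the voiceless retroflex stop.

[voʈgikə]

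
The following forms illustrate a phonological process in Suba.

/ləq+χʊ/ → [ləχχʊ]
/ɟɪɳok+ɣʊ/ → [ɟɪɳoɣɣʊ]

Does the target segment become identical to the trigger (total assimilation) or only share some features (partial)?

total assimilation

Underlying /k/ is realised as [ɣ] next to /ɣ/; /ɣ/ itself does not change.
The output [ɣ] is identical to the trigger /ɣ/ — every feature (place, manner, voicing) has been copied — so this is total assimilation.
The remaining alternation confirms this: /q/ → [χ] before /χ/ — in each case the output is a copy of the following consonant.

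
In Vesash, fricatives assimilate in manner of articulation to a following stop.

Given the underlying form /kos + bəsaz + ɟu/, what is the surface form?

/s/ is a voiceless alveolar fricative. The following trigger /b/ is a stop, so /s/ must become a stop as well.
The voiceless alveolar stop is [t], so /s/ → [t].
At the second juncture, /z/ likewise becomes [d] adjacent to /ɟ/.

[kotbəsadɟu]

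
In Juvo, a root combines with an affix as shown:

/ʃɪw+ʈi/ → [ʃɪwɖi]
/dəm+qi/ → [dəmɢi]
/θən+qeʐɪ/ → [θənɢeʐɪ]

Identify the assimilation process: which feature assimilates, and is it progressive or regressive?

The segment that alternates is /ʈ/, which surfaces as [ɖ] when adjacent to /w/.
The change voiceless → voiced matches the voicing of the preceding /w/, identifying this as voicing assimilation.
Place and manner are unchanged, so the assimilation is partial, not total.
The same holds elsewhere in the data: /q/ → [ɢ] after /m/ (voiceless → voiced, matching voiced); /q/ → [ɢ] after /n/ (voiceless → voiced, matching voiced) — only voicing changes, and always toward the preceding segment.
Since the segment that changes follows the conditioning segment, the assimilation is progressive.

progressive voicing assimilation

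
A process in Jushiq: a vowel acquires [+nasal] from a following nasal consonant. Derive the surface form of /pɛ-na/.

The vowel /ɛ/ is adjacent to the following nasal /n/, so it acquires [+nasal] and surfaces as [ɛ̃].

[pɛ̃na]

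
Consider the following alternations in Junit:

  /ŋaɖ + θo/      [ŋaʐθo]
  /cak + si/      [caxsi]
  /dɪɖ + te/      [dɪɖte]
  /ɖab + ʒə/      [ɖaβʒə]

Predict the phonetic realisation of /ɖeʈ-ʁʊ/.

[ɖeʂʁʊ]

The data show regressive manner assimilation: /ɖ/ → [ʐ] before /θ/; /k/ → [x] before /s/; /b/ → [β] before /ʒ/. In each pair only manner changes, matching the following consonant, while place and voice stay constant.
Nothing changes in [dɪɖte]: there the adjacent consonants already agree in manner (/ɖ/ and /t/ are both stops), so this form is consistent with the same rule.
The rule targets /ʈ/ (voiceless retroflex stop), which sits before the trigger /ʁ/ (fricative).
The voiceless retroflex fricative is [ʂ], so /ʈ/ → [ʂ].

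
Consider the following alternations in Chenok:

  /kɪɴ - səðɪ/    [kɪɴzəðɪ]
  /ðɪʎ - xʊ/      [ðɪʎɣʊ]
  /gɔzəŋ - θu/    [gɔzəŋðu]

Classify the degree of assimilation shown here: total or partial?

partial assimilation

Comparing underlying and surface forms, /s/ → [z] is the alternation; the neighbouring /ɴ/ is constant.
The change voiceless → voiced matches the voicing of the preceding /ɴ/, identifying this as voicing assimilation.
Place and manner are unchanged, so the assimilation is partial, not total.
The other alternating forms pattern the same way: /x/ → [ɣ] after /ʎ/ (voiceless → voiced, matching voiced); /θ/ → [ð] after /ŋ/ (voiceless → voiced, matching voiced) — only voicing changes, and always toward the preceding segment.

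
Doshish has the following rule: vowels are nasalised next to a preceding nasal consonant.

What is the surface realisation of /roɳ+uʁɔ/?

[roɳũʁɔ]

The vowel /u/ is adjacent to the preceding nasal /ɳ/, so it acquires [+nasal] and surfaces as [ũ].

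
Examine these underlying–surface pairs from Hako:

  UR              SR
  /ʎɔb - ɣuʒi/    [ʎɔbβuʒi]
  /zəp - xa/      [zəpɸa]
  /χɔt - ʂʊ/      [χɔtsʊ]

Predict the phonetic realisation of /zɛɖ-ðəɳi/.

[zɛɖʐəɳi]

The data show progressive place assimilation: /ɣ/ → [β] after /b/; /x/ → [ɸ] after /p/; /ʂ/ → [s] after /t/. In each pair only place changes, matching the preceding consonant, while manner and voice stay constant.
The rule targets /ð/ (voiced dental fricative), which sits after the trigger /ɖ/ (retroflex).
A voiced retroflex fricative is [ʐ], so the surface segment is [ʐ].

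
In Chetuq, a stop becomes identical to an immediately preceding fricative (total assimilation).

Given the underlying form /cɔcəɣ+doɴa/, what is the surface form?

[cɔcəɣɣoɴa]

/d/ is the segment targeted by the rule; it sits immediately after /ɣ/, so it assimilates completely and surfaces as [ɣ].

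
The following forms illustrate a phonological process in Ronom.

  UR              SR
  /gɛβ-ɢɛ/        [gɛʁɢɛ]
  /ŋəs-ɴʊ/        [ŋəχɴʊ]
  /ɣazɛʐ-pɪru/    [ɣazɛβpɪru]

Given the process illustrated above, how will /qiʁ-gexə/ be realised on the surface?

[qiɣgexə]

The data show regressive place assimilation: /β/ → [ʁ] before /ɢ/; /s/ → [χ] before /ɴ/; /ʐ/ → [β] before /p/. In each pair only place changes, matching the following consonant, while manner and voice stay constant.
/ʁ/ is a voiced uvular fricative. The following trigger /g/ is velar, so /ʁ/ must become velar as well.
The voiced velar fricative is [ɣ], so /ʁ/ → [ɣ].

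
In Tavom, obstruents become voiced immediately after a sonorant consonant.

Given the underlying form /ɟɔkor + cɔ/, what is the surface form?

[ɟɔkorɟɔ]

/c/ is a voiceless palatal stop. The preceding trigger /r/ is voiced, so /c/ must become voiced as well.
The voiced palatal stop is [ɟ], so /c/ → [ɟ].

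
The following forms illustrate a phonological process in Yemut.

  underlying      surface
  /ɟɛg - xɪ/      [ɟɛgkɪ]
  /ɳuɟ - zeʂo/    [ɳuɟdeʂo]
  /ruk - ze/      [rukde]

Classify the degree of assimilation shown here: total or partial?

partial assimilation

Underlying /x/ is realised as [k] next to /g/; /g/ itself does not change.
/x/ is a fricative while /g/ is a stop; the output [k] is a stop, matching the trigger — so the feature that spreads is manner.
Place and voice are unchanged, so the assimilation is partial, not total.
The same holds elsewhere in the data: /z/ → [d] after /ɟ/ (fricative → stop, matching a stop); /z/ → [d] after /k/ (fricative → stop, matching a stop) — only manner changes, and always toward the preceding segment.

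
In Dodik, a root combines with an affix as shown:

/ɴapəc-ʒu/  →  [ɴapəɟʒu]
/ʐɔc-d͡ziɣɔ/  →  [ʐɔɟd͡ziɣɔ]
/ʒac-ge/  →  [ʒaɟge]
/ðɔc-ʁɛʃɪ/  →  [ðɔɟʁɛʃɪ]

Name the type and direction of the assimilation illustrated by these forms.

Comparing underlying and surface forms, /c/ → [ɟ] is the alternation; the neighbouring /ʒ/ is constant.
The change voiceless → voiced matches the voicing of the following /ʒ/, identifying this as voicing assimilation.
Place and manner are unchanged, so the assimilation is partial, not total.
Checking the remaining alternations: /c/ → [ɟ] before /d͡z/ (voiceless → voiced, matching voiced); /c/ → [ɟ] before /g/ (voiceless → voiced, matching voiced); /c/ → [ɟ] before /ʁ/ (voiceless → voiced, matching voiced) — only voicing changes, and always toward the following segment.
Since the segment that changes precedes the conditioning segment, the assimilation is regressive.

regressive voicing assimilation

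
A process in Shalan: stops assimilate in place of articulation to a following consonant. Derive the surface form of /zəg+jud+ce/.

The rule targets /g/ (voiced velar stop), which sits before the trigger /j/ (palatal).
Changing only its place to palatal gives [ɟ] — the voiced palatal stop.
The same rule applies at the second boundary: /d/ → [ɟ] next to /c/.

[zəɟjuɟce]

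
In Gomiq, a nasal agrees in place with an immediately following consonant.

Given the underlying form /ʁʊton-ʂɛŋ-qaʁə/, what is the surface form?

[ʁʊtoɳʂɛɴqaʁə]

/n/ is a voiced alveolar nasal. The following trigger /ʂ/ is retroflex, so /n/ must become retroflex as well.
The voiced retroflex nasal is [ɳ], so /n/ → [ɳ].
The same rule applies at the second boundary: /ŋ/ → [ɴ] next to /q/.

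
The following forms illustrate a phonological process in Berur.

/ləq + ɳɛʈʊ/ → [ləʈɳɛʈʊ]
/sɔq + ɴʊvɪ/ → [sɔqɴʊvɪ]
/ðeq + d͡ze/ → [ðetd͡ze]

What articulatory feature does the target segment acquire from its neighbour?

place

The segment that alternates is /q/, which surfaces as [ʈ] when adjacent to /ɳ/.
/q/ is uvular while /ɳ/ is retroflex; the output [ʈ] is retroflex, matching the trigger — so the feature that spreads is place.
Checking the remaining alternation: /q/ → [t] before /d͡z/ (uvular → alveolar, matching alveolar) — only place changes, and always toward the following segment.
Nothing changes in [sɔqɴʊvɪ]: there the adjacent consonants already agree in place (/q/ and /ɴ/ are both uvular), so this form is consistent with the same rule.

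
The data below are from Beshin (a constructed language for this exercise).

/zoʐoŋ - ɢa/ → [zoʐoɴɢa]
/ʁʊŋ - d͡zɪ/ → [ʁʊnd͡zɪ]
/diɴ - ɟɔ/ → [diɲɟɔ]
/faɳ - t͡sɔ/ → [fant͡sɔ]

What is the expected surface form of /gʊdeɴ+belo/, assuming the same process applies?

The data show regressive place assimilation: /ŋ/ → [ɴ] before /ɢ/; /ŋ/ → [n] before /d͡z/; /ɴ/ → [ɲ] before /ɟ/; /ɳ/ → [n] before /t͡s/. In each pair only place changes, matching the following consonant, while manner and voice stay constant.
/ɴ/ is a voiced uvular nasal. The following trigger /b/ is bilabial, so /ɴ/ must become bilabial as well.
A voiced bilabial nasal is [m], so the surface segment is [m].

[gʊdembelo]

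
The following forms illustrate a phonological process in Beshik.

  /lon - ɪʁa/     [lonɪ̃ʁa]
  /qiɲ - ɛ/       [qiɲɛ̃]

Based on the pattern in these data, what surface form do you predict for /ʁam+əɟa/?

The data show progressive nasality assimilation (vowel nasalisation): /ɪ/ → [ɪ̃] after /n/; /ɛ/ → [ɛ̃] after /ɲ/ — a vowel is nasalised by an immediately preceding nasal consonant.
The vowel /ə/ is adjacent to the preceding nasal /m/, so it acquires [+nasal] and surfaces as [ə̃].

[ʁamə̃ɟa]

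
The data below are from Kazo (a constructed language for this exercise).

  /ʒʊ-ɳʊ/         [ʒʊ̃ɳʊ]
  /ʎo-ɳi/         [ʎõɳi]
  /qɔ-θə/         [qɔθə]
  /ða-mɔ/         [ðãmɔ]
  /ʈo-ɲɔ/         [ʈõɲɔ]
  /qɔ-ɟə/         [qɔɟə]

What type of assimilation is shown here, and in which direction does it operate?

The vowel /ʊ/ surfaces as nasalised [ʊ̃] next to the following nasal /ɳ/ — it has acquired the [+nasal] feature of its neighbour.
Likewise in the remaining data: /o/ → [õ] before /ɳ/; /a/ → [ã] before /m/; /o/ → [õ] before /ɲ/ — each time a vowel is nasalised next to a following nasal.
No change occurs in [qɔθə], [qɔɟə] because the vowel at the boundary is adjacent to an oral consonant, not a nasal (/ɔ/ next to /θ/; /ɔ/ next to /ɟ/).
Because the conditioning nasal is to the right of the vowel that changes, the process is regressive (anticipatory).

regressive nasality assimilation (vowel nasalisation)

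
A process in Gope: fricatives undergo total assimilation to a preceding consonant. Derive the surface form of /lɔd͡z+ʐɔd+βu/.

[lɔd͡zd͡zɔddu]

/ʐ/ is the segment targeted by the rule; it sits immediately after /d͡z/, so it assimilates completely and surfaces as [d͡z].
At the second juncture, /β/ likewise becomes [d] adjacent to /d/.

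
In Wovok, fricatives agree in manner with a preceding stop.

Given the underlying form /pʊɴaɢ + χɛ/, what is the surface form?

/χ/ is a voiceless uvular fricative. The preceding trigger /ɢ/ is a stop, so /χ/ must become a stop as well.
The voiceless uvular stop is [q], so /χ/ → [q].

[pʊɴaɢqɛ]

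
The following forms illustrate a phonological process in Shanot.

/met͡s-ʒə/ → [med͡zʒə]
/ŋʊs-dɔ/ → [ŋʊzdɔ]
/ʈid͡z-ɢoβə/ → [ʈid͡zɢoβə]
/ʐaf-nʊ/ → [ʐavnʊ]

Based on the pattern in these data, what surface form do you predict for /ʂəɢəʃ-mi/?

[ʂəɢəʒmi]

The data show regressive voicing assimilation: /t͡s/ → [d͡z] before /ʒ/; /s/ → [z] before /d/; /f/ → [v] before /n/. In each pair only voicing changes, matching the following consonant, while place and manner stay constant.
Nothing changes in [ʈid͡zɢoβə]: there the adjacent consonants already agree in voicing (/d͡z/ and /ɢ/ are both voiced), so this form is consistent with the same rule.
The rule targets /ʃ/ (voiceless postalveolar fricative), which sits before the trigger /m/ (voiced).
The voiced postalveolar fricative is [ʒ], so /ʃ/ → [ʒ].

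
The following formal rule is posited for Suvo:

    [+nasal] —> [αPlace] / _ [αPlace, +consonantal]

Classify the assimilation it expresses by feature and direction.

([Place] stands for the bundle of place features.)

regressive place assimilation

The shared variable α links the value of the place features (abbreviated [Place]) on the target to the same value on the neighbouring segment, so place is the feature that assimilates.
Since the environment is written after the underscore, the trigger follows the target; the direction is regressive.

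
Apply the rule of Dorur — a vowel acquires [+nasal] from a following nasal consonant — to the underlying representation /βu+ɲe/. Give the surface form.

[βũɲe]

/u/ sits next to the nasal /ɲ/ and is therefore nasalised to [ũ].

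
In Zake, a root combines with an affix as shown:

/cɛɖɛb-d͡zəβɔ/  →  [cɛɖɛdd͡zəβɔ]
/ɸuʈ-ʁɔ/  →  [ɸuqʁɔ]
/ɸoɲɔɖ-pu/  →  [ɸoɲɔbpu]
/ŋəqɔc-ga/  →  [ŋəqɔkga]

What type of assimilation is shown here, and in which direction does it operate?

The segment that alternates is /b/, which surfaces as [d] when adjacent to /d͡z/.
The change bilabial → alveolar matches the place of the following /d͡z/, identifying this as place assimilation.
Manner and voice are unchanged, so the assimilation is partial, not total.
The same holds elsewhere in the data: /ʈ/ → [q] before /ʁ/ (retroflex → uvular, matching uvular); /ɖ/ → [b] before /p/ (retroflex → bilabial, matching bilabial); /c/ → [k] before /g/ (palatal → velar, matching velar) — only place changes, and always toward the following segment.
Since the segment that changes precedes the conditioning segment, the assimilation is regressive.

regressive place assimilation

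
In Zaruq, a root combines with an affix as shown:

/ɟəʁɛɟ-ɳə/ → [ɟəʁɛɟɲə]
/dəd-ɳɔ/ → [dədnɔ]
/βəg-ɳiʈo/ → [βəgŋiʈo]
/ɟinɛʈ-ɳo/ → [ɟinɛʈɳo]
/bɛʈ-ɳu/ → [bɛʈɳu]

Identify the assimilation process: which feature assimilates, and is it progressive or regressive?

The segment that alternates is /ɳ/, which surfaces as [ɲ] when adjacent to /ɟ/.
The change retroflex → palatal matches the place of the preceding /ɟ/, identifying this as place assimilation.
Manner and voice are unchanged, so the assimilation is partial, not total.
The same holds elsewhere in the data: /ɳ/ → [n] after /d/ (retroflex → alveolar, matching alveolar); /ɳ/ → [ŋ] after /g/ (retroflex → velar, matching velar) — only place changes, and always toward the preceding segment.
Nothing changes in [ɟinɛʈɳo], [bɛʈɳu]: there the adjacent consonants already agree in place (/ɳ/ and /ʈ/ are both retroflex; /ɳ/ and /ʈ/ are both retroflex), so these forms are consistent with the same rule.
Since the segment that changes follows the conditioning segment, the assimilation is progressive.

progressive place assimilation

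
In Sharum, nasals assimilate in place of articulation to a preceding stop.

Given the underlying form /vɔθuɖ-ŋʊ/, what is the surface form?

/ŋ/ is a voiced velar nasal. The preceding trigger /ɖ/ is retroflex, so /ŋ/ must become retroflex as well.
The voiced retroflex nasal is [ɳ], so /ŋ/ → [ɳ].

[vɔθuɖɳʊ]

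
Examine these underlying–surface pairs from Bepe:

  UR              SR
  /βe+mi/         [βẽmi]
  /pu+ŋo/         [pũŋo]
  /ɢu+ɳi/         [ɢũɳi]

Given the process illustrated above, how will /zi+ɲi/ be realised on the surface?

[zĩɲi]

The data show regressive nasality assimilation (vowel nasalisation): /e/ → [ẽ] before /m/; /u/ → [ũ] before /ŋ/; /u/ → [ũ] before /ɳ/ — a vowel is nasalised by an immediately following nasal consonant.
/i/ sits next to the nasal /ɲ/ and is therefore nasalised to [ĩ].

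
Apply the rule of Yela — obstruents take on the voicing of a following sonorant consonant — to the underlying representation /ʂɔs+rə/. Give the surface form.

The rule targets /s/ (voiceless alveolar fricative), which sits before the trigger /r/ (voiced).
Changing only its voicing to voiced gives [z] — the voiced alveolar fricative.

[ʂɔzrə]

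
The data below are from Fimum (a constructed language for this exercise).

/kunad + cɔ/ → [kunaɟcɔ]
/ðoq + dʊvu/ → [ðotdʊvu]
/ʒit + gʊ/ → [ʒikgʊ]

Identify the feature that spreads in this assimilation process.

Comparing underlying and surface forms, /d/ → [ɟ] is the alternation; the neighbouring /c/ is constant.
The change alveolar → palatal matches the place of the following /c/, identifying this as place assimilation.
The same holds elsewhere in the data: /q/ → [t] before /d/ (uvular → alveolar, matching alveolar); /t/ → [k] before /g/ (alveolar → velar, matching velar) — only place changes, and always toward the following segment.

place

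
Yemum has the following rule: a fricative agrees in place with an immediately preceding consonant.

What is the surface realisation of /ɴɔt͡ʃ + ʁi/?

/ʁ/ is a voiced uvular fricative. The preceding trigger /t͡ʃ/ is postalveolar, so /ʁ/ must become postalveolar as well.
Changing only its place to postalveolar gives [ʒ] — the voiced postalveolar fricative.

[ɴɔt͡ʃʒi]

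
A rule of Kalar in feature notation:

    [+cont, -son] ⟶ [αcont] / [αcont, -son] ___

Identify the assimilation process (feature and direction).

progressive manner assimilation

The shared variable α links the value of [cont] on the target to that of the neighbouring obstruent. [cont] distinguishes stops from fricatives — a manner-of-articulation feature — so this is manner assimilation.
Since the environment is written before the underscore, the trigger precedes the target; the direction is progressive.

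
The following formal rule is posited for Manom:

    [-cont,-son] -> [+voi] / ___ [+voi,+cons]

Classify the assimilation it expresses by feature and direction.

The target ([-cont,-son], stops) acquires [+voi] next to a voiced consonant ([+voi,+cons]) — it takes on the voicing of its neighbour, so the feature that spreads is voicing.
Since the environment is written after the underscore, the trigger follows the target; the direction is regressive.

regressive voicing assimilation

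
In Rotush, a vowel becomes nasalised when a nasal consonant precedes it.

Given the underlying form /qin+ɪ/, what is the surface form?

The vowel /ɪ/ is adjacent to the preceding nasal /n/, so it acquires [+nasal] and surfaces as [ɪ̃].

[qinɪ̃]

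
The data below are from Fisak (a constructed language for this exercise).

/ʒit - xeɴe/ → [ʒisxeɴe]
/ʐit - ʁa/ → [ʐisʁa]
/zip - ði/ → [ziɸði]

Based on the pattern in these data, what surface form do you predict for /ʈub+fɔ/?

[ʈuβfɔ]

The data show regressive manner assimilation: /t/ → [s] before /x/; /t/ → [s] before /ʁ/; /p/ → [ɸ] before /ð/. In each pair only manner changes, matching the following consonant, while place and voice stay constant.
The rule targets /b/ (voiced bilabial stop), which sits before the trigger /f/ (fricative).
Changing only its manner to fricative gives [β] — the voiced bilabial fricative.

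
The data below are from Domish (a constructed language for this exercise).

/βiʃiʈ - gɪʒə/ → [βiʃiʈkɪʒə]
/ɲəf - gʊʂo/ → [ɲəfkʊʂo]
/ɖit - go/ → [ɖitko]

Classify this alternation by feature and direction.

The segment that alternates is /g/, which surfaces as [k] when adjacent to /ʈ/.
The change voiced → voiceless matches the voicing of the preceding /ʈ/, identifying this as voicing assimilation.
Place and manner are unchanged, so the assimilation is partial, not total.
Checking the remaining alternations: /g/ → [k] after /f/ (voiced → voiceless, matching voiceless); /g/ → [k] after /t/ (voiced → voiceless, matching voiceless) — only voicing changes, and always toward the preceding segment.
The trigger is the preceding segment, so the direction is progressive (perseverative).

progressive voicing assimilation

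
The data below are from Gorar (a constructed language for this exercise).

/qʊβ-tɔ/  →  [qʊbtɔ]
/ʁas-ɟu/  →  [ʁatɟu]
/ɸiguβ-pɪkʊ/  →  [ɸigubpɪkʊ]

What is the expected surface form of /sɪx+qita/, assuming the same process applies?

[sɪkqita]

The data show regressive manner assimilation: /β/ → [b] before /t/; /s/ → [t] before /ɟ/; /β/ → [b] before /p/. In each pair only manner changes, matching the following consonant, while place and voice stay constant.
/x/ is a voiceless velar fricative. The following trigger /q/ is a stop, so /x/ must become a stop as well.
Changing only its manner to stop gives [k] — the voiceless velar stop.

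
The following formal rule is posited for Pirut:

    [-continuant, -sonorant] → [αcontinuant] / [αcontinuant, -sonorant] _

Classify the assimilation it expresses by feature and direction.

The shared variable α links the value of [continuant] on the target to that of the neighbouring obstruent. [continuant] distinguishes stops from fricatives — a manner-of-articulation feature — so this is manner assimilation.
Since the environment is written before the underscore, the trigger precedes the target; the direction is progressive.

progressive manner assimilation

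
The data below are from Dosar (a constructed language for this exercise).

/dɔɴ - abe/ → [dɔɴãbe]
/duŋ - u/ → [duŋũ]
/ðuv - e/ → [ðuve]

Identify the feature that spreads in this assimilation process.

nasality

The vowel /a/ surfaces as nasalised [ã] next to the preceding nasal /ɴ/ — it has acquired the [+nasal] feature of its neighbour.
Likewise in the remaining data: /u/ → [ũ] after /ŋ/ — each time a vowel is nasalised next to a preceding nasal.
No change occurs in [ðuve] because the vowel at the boundary is adjacent to an oral consonant, not a nasal (/e/ next to /v/).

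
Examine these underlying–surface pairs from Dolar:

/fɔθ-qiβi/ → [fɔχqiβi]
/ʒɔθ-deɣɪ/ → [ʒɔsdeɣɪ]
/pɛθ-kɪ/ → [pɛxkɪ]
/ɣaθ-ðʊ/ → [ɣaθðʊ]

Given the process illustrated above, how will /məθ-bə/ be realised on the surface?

The data show regressive place assimilation: /θ/ → [χ] before /q/; /θ/ → [s] before /d/; /θ/ → [x] before /k/. In each pair only place changes, matching the following consonant, while manner and voice stay constant.
No alternation appears in [ɣaθðʊ]: there the adjacent consonants already agree in place (/θ/ and /ð/ are both dental), so this form is consistent with the same rule.
/θ/ is a voiceless dental fricative. The following trigger /b/ is bilabial, so /θ/ must become bilabial as well.
Changing only its place to bilabial gives [ɸ] — the voiceless bilabial fricative.

[məɸbə]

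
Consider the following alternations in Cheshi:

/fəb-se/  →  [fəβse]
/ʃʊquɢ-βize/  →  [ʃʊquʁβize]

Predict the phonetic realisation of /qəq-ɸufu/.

[qəχɸufu]

The data show regressive manner assimilation: /b/ → [β] before /s/; /ɢ/ → [ʁ] before /β/. In each pair only manner changes, matching the following consonant, while place and voice stay constant.
The rule targets /q/ (voiceless uvular stop), which sits before the trigger /ɸ/ (fricative).
A voiceless uvular fricative is [χ], so the surface segment is [χ].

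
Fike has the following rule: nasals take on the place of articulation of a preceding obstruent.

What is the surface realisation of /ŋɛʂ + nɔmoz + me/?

The rule targets /n/ (voiced alveolar nasal), which sits after the trigger /ʂ/ (retroflex).
The voiced retroflex nasal is [ɳ], so /n/ → [ɳ].
The same rule applies at the second boundary: /m/ → [n] next to /z/.

[ŋɛʂɳɔmozne]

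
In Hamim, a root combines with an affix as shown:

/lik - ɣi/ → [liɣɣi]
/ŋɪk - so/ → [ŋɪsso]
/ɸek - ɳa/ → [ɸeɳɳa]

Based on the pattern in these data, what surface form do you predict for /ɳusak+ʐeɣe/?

The data show regressive total assimilation (/k/ → [ɣ] before /ɣ/; /k/ → [s] before /s/; /k/ → [ɳ] before /ɳ/): in every case the target segment becomes identical to its following neighbour, copying more than a single feature.
/k/ is the segment targeted by the rule; it sits immediately before /ʐ/, so it assimilates completely and surfaces as [ʐ].

[ɳusaʐʐeɣe]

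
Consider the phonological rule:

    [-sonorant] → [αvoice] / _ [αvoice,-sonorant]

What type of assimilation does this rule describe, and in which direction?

regressive voicing assimilation

The rule copies [voice] from the environment onto the target, so the assimilating feature is voicing.
The conditioning segment sits to the right of the focus bar, meaning the trigger follows the segment that changes — regressive assimilation.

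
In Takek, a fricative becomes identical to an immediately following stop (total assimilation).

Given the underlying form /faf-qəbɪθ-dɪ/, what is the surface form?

[faqqəbɪddɪ]

/f/ is the segment targeted by the rule; it sits immediately before /q/, so it assimilates completely and surfaces as [q].
At the second juncture, /θ/ likewise becomes [d] adjacent to /d/.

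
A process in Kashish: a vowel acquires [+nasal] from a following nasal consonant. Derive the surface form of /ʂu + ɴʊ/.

[ʂũɴʊ]

/u/ sits next to the nasal /ɴ/ and is therefore nasalised to [ũ].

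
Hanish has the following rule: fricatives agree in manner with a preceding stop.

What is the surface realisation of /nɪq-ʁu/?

[nɪqɢu]

/ʁ/ is a voiced uvular fricative. The preceding trigger /q/ is a stop, so /ʁ/ must become a stop as well.
A voiced uvular stop is [ɢ], so the surface segment is [ɢ].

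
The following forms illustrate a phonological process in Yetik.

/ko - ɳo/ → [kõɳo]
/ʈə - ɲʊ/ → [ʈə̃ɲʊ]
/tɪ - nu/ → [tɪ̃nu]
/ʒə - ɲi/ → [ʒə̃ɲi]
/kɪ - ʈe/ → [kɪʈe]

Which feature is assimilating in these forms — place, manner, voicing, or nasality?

nasality

The vowel /o/ surfaces as nasalised [õ] next to the following nasal /ɳ/ — it has acquired the [+nasal] feature of its neighbour.
The other forms show the same pattern: /ə/ → [ə̃] before /ɲ/; /ɪ/ → [ɪ̃] before /n/ — each time a vowel is nasalised next to a following nasal.
No change occurs in [kɪʈe] because the vowel at the boundary is adjacent to an oral consonant, not a nasal (/ɪ/ next to /ʈ/).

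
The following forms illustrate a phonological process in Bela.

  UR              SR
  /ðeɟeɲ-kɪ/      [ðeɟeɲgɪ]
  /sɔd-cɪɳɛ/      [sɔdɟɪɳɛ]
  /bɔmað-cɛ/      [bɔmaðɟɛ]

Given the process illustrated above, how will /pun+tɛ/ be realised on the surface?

[pundɛ]

The data show progressive voicing assimilation: /k/ → [g] after /ɲ/; /c/ → [ɟ] after /d/; /c/ → [ɟ] after /ð/. In each pair only voicing changes, matching the preceding consonant, while place and manner stay constant.
/t/ is a voiceless alveolar stop. The preceding trigger /n/ is voiced, so /t/ must become voiced as well.
The voiced alveolar stop is [d], so /t/ → [d].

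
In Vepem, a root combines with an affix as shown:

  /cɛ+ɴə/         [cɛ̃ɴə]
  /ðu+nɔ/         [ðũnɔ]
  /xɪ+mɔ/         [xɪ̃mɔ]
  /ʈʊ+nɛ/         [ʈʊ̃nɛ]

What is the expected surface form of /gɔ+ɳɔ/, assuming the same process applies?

The data show regressive nasality assimilation (vowel nasalisation): /ɛ/ → [ɛ̃] before /ɴ/; /u/ → [ũ] before /n/; /ɪ/ → [ɪ̃] before /m/; /ʊ/ → [ʊ̃] before /n/ — a vowel is nasalised by an immediately following nasal consonant.
The vowel /ɔ/ is adjacent to the following nasal /ɳ/, so it acquires [+nasal] and surfaces as [ɔ̃].

[gɔ̃ɳɔ]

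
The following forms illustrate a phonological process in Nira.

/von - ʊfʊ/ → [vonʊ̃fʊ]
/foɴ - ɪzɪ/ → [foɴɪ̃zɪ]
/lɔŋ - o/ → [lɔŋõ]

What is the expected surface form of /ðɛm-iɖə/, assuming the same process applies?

The data show progressive nasality assimilation (vowel nasalisation): /ʊ/ → [ʊ̃] after /n/; /ɪ/ → [ɪ̃] after /ɴ/; /o/ → [õ] after /ŋ/ — a vowel is nasalised by an immediately preceding nasal consonant.
The vowel /i/ is adjacent to the preceding nasal /m/, so it acquires [+nasal] and surfaces as [ĩ].

[ðɛmĩɖə]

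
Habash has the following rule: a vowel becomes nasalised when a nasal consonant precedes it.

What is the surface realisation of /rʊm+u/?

[rʊmũ]

The vowel /u/ is adjacent to the preceding nasal /m/, so it acquires [+nasal] and surfaces as [ũ].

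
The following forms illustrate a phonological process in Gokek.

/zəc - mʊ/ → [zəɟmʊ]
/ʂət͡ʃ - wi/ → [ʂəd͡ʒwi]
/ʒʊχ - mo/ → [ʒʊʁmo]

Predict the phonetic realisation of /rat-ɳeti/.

The data show regressive voicing assimilation: /c/ → [ɟ] before /m/; /t͡ʃ/ → [d͡ʒ] before /w/; /χ/ → [ʁ] before /m/. In each pair only voicing changes, matching the following consonant, while place and manner stay constant.
/t/ is a voiceless alveolar stop. The following trigger /ɳ/ is voiced, so /t/ must become voiced as well.
Changing only its voicing to voiced gives [d] — the voiced alveolar stop.

[radɳeti]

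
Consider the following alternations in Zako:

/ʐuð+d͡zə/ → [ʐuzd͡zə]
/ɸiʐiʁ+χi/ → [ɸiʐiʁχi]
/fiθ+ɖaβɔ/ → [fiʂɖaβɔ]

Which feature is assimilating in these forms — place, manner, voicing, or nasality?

place

Underlying /ð/ is realised as [z] next to /d͡z/; /d͡z/ itself does not change.
/ð/ is dental while /d͡z/ is alveolar; the output [z] is alveolar, matching the trigger — so the feature that spreads is place.
Checking the remaining alternation: /θ/ → [ʂ] before /ɖ/ (dental → retroflex, matching retroflex) — only place changes, and always toward the following segment.
No alternation appears in [ɸiʐiʁχi]: there the adjacent consonants already agree in place (/ʁ/ and /χ/ are both uvular), so this form is consistent with the same rule.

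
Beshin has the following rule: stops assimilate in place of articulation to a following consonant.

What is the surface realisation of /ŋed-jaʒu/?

/d/ is a voiced alveolar stop. The following trigger /j/ is palatal, so /d/ must become palatal as well.
Changing only its place to palatal gives [ɟ] — the voiced palatal stop.

[ŋeɟjaʒu]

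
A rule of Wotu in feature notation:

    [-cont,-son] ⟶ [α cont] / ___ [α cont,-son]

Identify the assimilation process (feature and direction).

regressive manner assimilation

The rule copies [cont] (continuancy) from the environment onto the target stops; since [±cont] encodes the stop/fricative manner contrast, the assimilating dimension is manner.
Since the environment is written after the underscore, the trigger follows the target; the direction is regressive.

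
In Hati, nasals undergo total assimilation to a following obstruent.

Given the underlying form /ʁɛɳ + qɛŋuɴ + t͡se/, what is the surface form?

/ɳ/ is the segment targeted by the rule; it sits immediately before /q/, so it assimilates completely and surfaces as [q].
At the second juncture, /ɴ/ likewise becomes [t͡s] adjacent to /t͡s/.

[ʁɛqqɛŋut͡st͡se]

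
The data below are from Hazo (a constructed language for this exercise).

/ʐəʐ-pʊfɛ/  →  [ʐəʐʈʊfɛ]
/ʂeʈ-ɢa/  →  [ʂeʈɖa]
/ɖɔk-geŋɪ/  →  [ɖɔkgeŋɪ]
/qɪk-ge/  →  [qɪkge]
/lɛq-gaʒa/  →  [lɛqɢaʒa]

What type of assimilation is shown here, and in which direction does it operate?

Underlying /p/ is realised as [ʈ] next to /ʐ/; /ʐ/ itself does not change.
/p/ is bilabial while /ʐ/ is retroflex; the output [ʈ] is retroflex, matching the trigger — so the feature that spreads is place.
Manner and voice are unchanged, so the assimilation is partial, not total.
Checking the remaining alternations: /ɢ/ → [ɖ] after /ʈ/ (uvular → retroflex, matching retroflex); /g/ → [ɢ] after /q/ (velar → uvular, matching uvular) — only place changes, and always toward the preceding segment.
No alternation appears in [ɖɔkgeŋɪ], [qɪkge]: there the adjacent consonants already agree in place (/g/ and /k/ are both velar; /g/ and /k/ are both velar), so these forms are consistent with the same rule.
Since the segment that changes follows the conditioning segment, the assimilation is progressive.

progressive place assimilation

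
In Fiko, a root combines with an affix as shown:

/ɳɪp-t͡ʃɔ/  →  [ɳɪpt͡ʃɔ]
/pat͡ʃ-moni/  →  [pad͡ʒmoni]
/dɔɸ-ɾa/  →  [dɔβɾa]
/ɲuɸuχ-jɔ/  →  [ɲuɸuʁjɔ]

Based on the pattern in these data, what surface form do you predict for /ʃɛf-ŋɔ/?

[ʃɛvŋɔ]

The data show regressive voicing assimilation: /t͡ʃ/ → [d͡ʒ] before /m/; /ɸ/ → [β] before /ɾ/; /χ/ → [ʁ] before /j/. In each pair only voicing changes, matching the following consonant, while place and manner stay constant.
No alternation appears in [ɳɪpt͡ʃɔ]: there the adjacent consonants already agree in voicing (/p/ and /t͡ʃ/ are both voiceless), so this form is consistent with the same rule.
The rule targets /f/ (voiceless labiodental fricative), which sits before the trigger /ŋ/ (voiced).
The voiced labiodental fricative is [v], so /f/ → [v].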